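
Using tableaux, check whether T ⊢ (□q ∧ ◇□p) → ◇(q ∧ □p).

Yes, valid

Tableau for the negation ¬((□q ∧ ◇□p) → ◇(q ∧ □p)):
1. ¬((□q ∧ ◇□p) → ◇(q ∧ □p)), w0
2. □q ∧ ◇□p, w0   [¬→-rule on 1]
3. ¬◇(q ∧ □p), w0   [¬→-rule on 1]
4. □q, w0   [∧-rule on 2]
5. ◇□p, w0   [∧-rule on 2]
6. ¬(q ∧ □p), w0   [¬◇-rule on 3 via w0Rw0]
7. q, w0   [□-rule on 4 via w0Rw0]
8. ¬□p, w0   [¬∧-rule on 6 (branches; this branch)]
9. □p, w1   [◇-rule on 5: fresh world w1, w0Rw1]
10. ¬(q ∧ □p), w1   [¬◇-rule on 3 via w0Rw1]
11. q, w1   [□-rule on 4 via w0Rw1]
12. p, w1   [□-rule on 9 via w1Rw1]
13. ¬□p, w1   [¬∧-rule on 10 (branches; this branch)]
14. ¬p, w2   [¬□-rule on 8: fresh world w2, w0Rw2]
15. ¬(q ∧ □p), w2   [¬◇-rule on 3 via w0Rw2]
16. q, w2   [□-rule on 4 via w0Rw2]
17. ¬□p, w2   [¬∧-rule on 15 (branches; this branch)]
18. ¬p, w3   [¬□-rule on 13: fresh world w3, w1Rw3]
19. p, w3   [□-rule on 9 via w1Rw3]
Accessibility: w0Rw0, w0Rw1, w0Rw2, w1Rw1, w1Rw3, w2Rw2, w3Rw3
Branch closes: p and ¬p both at w3.
Every branch of the negation's tableau closes; the branch above is one of them.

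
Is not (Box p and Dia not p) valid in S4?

Valid in S4

Tableau for the negation Box p and Dia not p:
1. Box p and Dia not p, u
2. Box p, u
3. Dia not p, u
4. p, u
5. not p, v
6. p, v
Accessibility: uRu, uRv, vRv
Branch closes: p and not p both at v.
All branches of the negation close; one closing branch shown above.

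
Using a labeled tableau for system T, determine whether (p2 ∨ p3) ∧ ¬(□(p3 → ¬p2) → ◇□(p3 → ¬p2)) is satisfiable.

Unsatisfiable (every branch closes)

1. (p2 ∨ p3) ∧ ¬(□(p3 → ¬p2) → ◇□(p3 → ¬p2)), w0
2. p2 ∨ p3, w0
3. ¬(□(p3 → ¬p2) → ◇□(p3 → ¬p2)), w0
4. □(p3 → ¬p2), w0
5. ¬◇□(p3 → ¬p2), w0
6. p3 → ¬p2, w0
7. ¬□(p3 → ¬p2), w0
8. p3, w0
9. ¬p2, w0
10. ¬(p3 → ¬p2), w1
11. p3, w1
12. p2, w1
13. p3 → ¬p2, w1
14. ¬□(p3 → ¬p2), w1
15. ¬p2, w1
Accessibility: w0Rw0, w0Rw1, w1Rw1
Branch closes: p2 and ¬p2 both at w1.
Every branch closes; the branch above is one of them.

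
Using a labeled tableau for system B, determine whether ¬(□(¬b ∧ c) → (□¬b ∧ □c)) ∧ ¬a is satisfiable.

No, unsatisfiable

1. ¬(□(¬b ∧ c) → (□¬b ∧ □c)) ∧ ¬a, u
2. ¬(□(¬b ∧ c) → (□¬b ∧ □c)), u
3. ¬a, u
4. □(¬b ∧ c), u
5. ¬(□¬b ∧ □c), u
6. ¬b ∧ c, u
7. ¬b, u
8. c, u
9. ¬□c, u
10. ¬c, v
11. ¬b ∧ c, v
12. ¬b, v
13. c, v
Accessibility: uRu, uRv, vRu, vRv
Branch closes: c and ¬c both at v.
All branches of the tableau close; one closing branch shown above.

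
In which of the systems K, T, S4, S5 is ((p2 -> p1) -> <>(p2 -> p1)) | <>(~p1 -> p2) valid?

K-tableau for the negation ~(((p2 -> p1) -> <>(p2 -> p1)) | <>(~p1 -> p2)):
1. ~(((p2 -> p1) -> <>(p2 -> p1)) | <>(~p1 -> p2)), u
2. ~((p2 -> p1) -> <>(p2 -> p1)), u   [~|-rule on 1]
3. ~<>(~p1 -> p2), u   [~|-rule on 1]
4. p2 -> p1, u   [~->-rule on 2]
5. ~<>(p2 -> p1), u   [~->-rule on 2]
6. p1, u   [->-rule on 4 (branches; this branch)]
Complete open branch: countermodel on a K-frame, so not valid in K.
T-tableau for the negation ~(((p2 -> p1) -> <>(p2 -> p1)) | <>(~p1 -> p2)):
1. ~(((p2 -> p1) -> <>(p2 -> p1)) | <>(~p1 -> p2)), u
2. ~((p2 -> p1) -> <>(p2 -> p1)), u   [~|-rule on 1]
3. ~<>(~p1 -> p2), u   [~|-rule on 1]
4. p2 -> p1, u   [~->-rule on 2]
5. ~<>(p2 -> p1), u   [~->-rule on 2]
6. ~(~p1 -> p2), u   [~<>-rule on 3 via uRu]
7. ~p1, u   [~->-rule on 6]
8. ~p2, u   [~->-rule on 6]
9. ~(p2 -> p1), u   [~<>-rule on 5 via uRu]
10. p2, u   [~->-rule on 9]
Accessibility: uRu
Branch closes: p2 and ~p2 both at u.
Every branch closes (one shown): valid in T, hence also in S4, S5 (every theorem of T is a theorem of S4 and S5).

T, S4, S5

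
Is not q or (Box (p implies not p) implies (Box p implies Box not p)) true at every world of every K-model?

Valid

Tableau for the negation not (not q or (Box (p implies not p) implies (Box p implies Box not p))):
1. not (not q or (Box (p implies not p) implies (Box p implies Box not p))), 0
2. q, 0   [neg-or-rule on 1]
3. not (Box (p implies not p) implies (Box p implies Box not p)), 0   [neg-or-rule on 1]
4. Box (p implies not p), 0   [neg-implies-rule on 3]
5. not (Box p implies Box not p), 0   [neg-implies-rule on 3]
6. Box p, 0   [neg-implies-rule on 5]
7. not Box not p, 0   [neg-implies-rule on 5]
8. p, 1   [neg-Box-rule on 7: fresh world 1, 0R1]
9. p implies not p, 1   [Box-rule on 4 via 0R1]
10. not p, 1   [implies-rule on 9 (branches; this branch)]
Accessibility: 0R1
Branch closes: p and not p both at 1.
All branches of the negation close; one closing branch shown above.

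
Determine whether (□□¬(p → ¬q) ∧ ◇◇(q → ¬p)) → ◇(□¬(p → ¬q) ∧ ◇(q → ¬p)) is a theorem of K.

Tableau for the negation ¬((□□¬(p → ¬q) ∧ ◇◇(q → ¬p)) → ◇(□¬(p → ¬q) ∧ ◇(q → ¬p))):
1. ¬((□□¬(p → ¬q) ∧ ◇◇(q → ¬p)) → ◇(□¬(p → ¬q) ∧ ◇(q → ¬p))), w0
2. □□¬(p → ¬q) ∧ ◇◇(q → ¬p), w0   [¬→-rule on 1]
3. ¬◇(□¬(p → ¬q) ∧ ◇(q → ¬p)), w0   [¬→-rule on 1]
4. □□¬(p → ¬q), w0   [∧-rule on 2]
5. ◇◇(q → ¬p), w0   [∧-rule on 2]
6. ◇(q → ¬p), w1   [◇-rule on 5: fresh world w1, w0Rw1]
7. ¬(□¬(p → ¬q) ∧ ◇(q → ¬p)), w1   [¬◇-rule on 3 via w0Rw1]
8. □¬(p → ¬q), w1   [□-rule on 4 via w0Rw1]
9. ¬◇(q → ¬p), w1   [¬∧-rule on 7 (branches; this branch)]
10. q → ¬p, w2   [◇-rule on 6: fresh world w2, w1Rw2]
11. ¬(p → ¬q), w2   [□-rule on 8 via w1Rw2]
12. p, w2   [¬→-rule on 11]
13. q, w2   [¬→-rule on 11]
14. ¬(q → ¬p), w2   [¬◇-rule on 9 via w1Rw2]
15. ¬p, w2   [→-rule on 10 (branches; this branch)]
Accessibility: w0Rw1, w1Rw2
Branch closes: p and ¬p both at w2.
Every branch of the negation's tableau closes; the branch above is one of them.

Valid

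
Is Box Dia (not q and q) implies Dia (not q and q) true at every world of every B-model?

Valid

Tableau for the negation not (Box Dia (not q and q) implies Dia (not q and q)):
1. not (Box Dia (not q and q) implies Dia (not q and q)), u
2. Box Dia (not q and q), u   [neg-implies-rule on 1]
3. not Dia (not q and q), u   [neg-implies-rule on 1]
4. Dia (not q and q), u   [Box-rule on 2 via uRu]
5. not (not q and q), u   [neg-Dia-rule on 3 via uRu]
6. not q, u   [neg-and-rule on 5 (branches; this branch)]
7. not q and q, v   [Dia-rule on 4: fresh world v, uRv]
8. not q, v   [and-rule on 7]
9. q, v   [and-rule on 7]
Accessibility: uRu, uRv, vRu, vRv
Branch closes: q and not q both at v.
All branches of the negation close; one closing branch shown above.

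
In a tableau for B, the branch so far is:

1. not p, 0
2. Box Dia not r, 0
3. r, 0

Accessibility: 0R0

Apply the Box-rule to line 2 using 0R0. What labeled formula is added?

Dia not r, 0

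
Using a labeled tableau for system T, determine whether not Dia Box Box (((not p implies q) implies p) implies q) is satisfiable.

Satisfiable

1. not Dia Box Box (((not p implies q) implies p) implies q), 0
2. not Box Box (((not p implies q) implies p) implies q), 0
3. not Box (((not p implies q) implies p) implies q), 1
4. not Box Box (((not p implies q) implies p) implies q), 1
5. not (((not p implies q) implies p) implies q), 2
6. (not p implies q) implies p, 2
7. not q, 2
8. p, 2
9. not Box (((not p implies q) implies p) implies q), 3
10. not (((not p implies q) implies p) implies q), 4
11. (not p implies q) implies p, 4
12. not q, 4
13. p, 4
Accessibility: 0R0, 0R1, 1R1, 1R2, 1R3, 2R2, 3R3, 3R4, 4R4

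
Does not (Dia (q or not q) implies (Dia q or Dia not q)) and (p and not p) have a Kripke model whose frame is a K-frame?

Unsatisfiable

1. not (Dia (q or not q) implies (Dia q or Dia not q)) and (p and not p), u
2. not (Dia (q or not q) implies (Dia q or Dia not q)), u
3. p and not p, u
4. Dia (q or not q), u
5. not (Dia q or Dia not q), u
6. p, u
7. not p, u
Branch closes: p and not p both at u.
All branches of the tableau close; one closing branch shown above.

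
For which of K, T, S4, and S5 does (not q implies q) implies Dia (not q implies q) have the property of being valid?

T, S4, S5

K-tableau for the negation not ((not q implies q) implies Dia (not q implies q)):
1. not ((not q implies q) implies Dia (not q implies q)), 0
2. not q implies q, 0   [neg-implies-rule on 1]
3. not Dia (not q implies q), 0   [neg-implies-rule on 1]
4. q, 0   [implies-rule on 2 (branches; this branch)]
Complete open branch: countermodel on a K-frame, so not valid in K.
T-tableau for the negation not ((not q implies q) implies Dia (not q implies q)):
1. not ((not q implies q) implies Dia (not q implies q)), 0
2. not q implies q, 0   [neg-implies-rule on 1]
3. not Dia (not q implies q), 0   [neg-implies-rule on 1]
4. not (not q implies q), 0   [neg-Dia-rule on 3 via 0R0]
5. not q, 0   [neg-implies-rule on 4]
6. q, 0   [implies-rule on 2 (branches; this branch)]
Accessibility: 0R0
Branch closes: q and not q both at 0.
Every branch closes (one shown): valid in T, hence also in S4, S5 (every theorem of T is a theorem of S4 and S5).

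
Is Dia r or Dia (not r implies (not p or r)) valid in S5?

Tableau for the negation not (Dia r or Dia (not r implies (not p or r))):
1. not (Dia r or Dia (not r implies (not p or r))), u
2. not Dia r, u   [neg-or-rule on 1]
3. not Dia (not r implies (not p or r)), u   [neg-or-rule on 1]
4. not r, u   [neg-Dia-rule on 2 via uRu]
5. not (not r implies (not p or r)), u   [neg-Dia-rule on 3 via uRu]
6. not (not p or r), u   [neg-implies-rule on 5]
7. p, u   [neg-or-rule on 6]
Accessibility: uRu
The negation has an open branch (countermodel exists).

No, not valid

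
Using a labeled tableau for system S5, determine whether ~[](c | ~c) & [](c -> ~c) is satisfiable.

1. ~[](c | ~c) & [](c -> ~c), u
2. ~[](c | ~c), u
3. [](c -> ~c), u
4. c -> ~c, u
5. ~c, u
6. ~(c | ~c), v
7. ~c, v
8. c, v
Accessibility: uRu, uRv, vRu, vRv
Branch closes: c and ~c both at v.
(One branch shown.) All branches close.

Unsatisfiable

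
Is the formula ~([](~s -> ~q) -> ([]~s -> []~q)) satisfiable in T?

No, unsatisfiable

1. ~([](~s -> ~q) -> ([]~s -> []~q)), 0
2. [](~s -> ~q), 0   [~->-rule on 1]
3. ~([]~s -> []~q), 0   [~->-rule on 1]
4. []~s, 0   [~->-rule on 3]
5. ~[]~q, 0   [~->-rule on 3]
6. ~s -> ~q, 0   [[]-rule on 2 via 0R0]
7. ~s, 0   [[]-rule on 4 via 0R0]
8. ~q, 0   [->-rule on 6 (branches; this branch)]
9. q, 1   [~[]-rule on 5: fresh world 1, 0R1]
10. ~s -> ~q, 1   [[]-rule on 2 via 0R1]
11. ~s, 1   [[]-rule on 4 via 0R1]
12. ~q, 1   [->-rule on 10 (branches; this branch)]
Accessibility: 0R0, 0R1, 1R1
Branch closes: q and ~q both at 1.
All branches of the tableau close; one closing branch shown above.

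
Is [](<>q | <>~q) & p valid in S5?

No, not valid

Tableau for the negation ~([](<>q | <>~q) & p):
1. ~([](<>q | <>~q) & p), w0
2. ~p, w0
Accessibility: w0Rw0
The negation has an open branch (countermodel exists).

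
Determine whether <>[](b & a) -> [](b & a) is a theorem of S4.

Tableau for the negation ~(<>[](b & a) -> [](b & a)):
1. ~(<>[](b & a) -> [](b & a)), w0
2. <>[](b & a), w0
3. ~[](b & a), w0
4. [](b & a), w1
5. b & a, w1
6. b, w1
7. a, w1
8. ~(b & a), w2
9. ~a, w2
Accessibility: w0Rw0, w0Rw1, w0Rw2, w1Rw1, w2Rw2
The negation has an open branch (countermodel exists).

No, not valid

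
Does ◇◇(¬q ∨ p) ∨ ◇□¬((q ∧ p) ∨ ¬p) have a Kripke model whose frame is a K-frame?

1. ◇◇(¬q ∨ p) ∨ ◇□¬((q ∧ p) ∨ ¬p), u
2. ◇□¬((q ∧ p) ∨ ¬p), u
3. □¬((q ∧ p) ∨ ¬p), v
Accessibility: uRv

Satisfiable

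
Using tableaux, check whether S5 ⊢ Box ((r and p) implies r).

Valid

Tableau for the negation not Box ((r and p) implies r):
1. not Box ((r and p) implies r), 0
2. not ((r and p) implies r), 1   [neg-Box-rule on 1: fresh world 1, 0R1]
3. r and p, 1   [neg-implies-rule on 2]
4. not r, 1   [neg-implies-rule on 2]
5. r, 1   [and-rule on 3]
6. p, 1   [and-rule on 3]
Accessibility: 0R0, 0R1, 1R0, 1R1
Branch closes: r and not r both at 1.
Every branch of the negation's tableau closes; the branch above is one of them.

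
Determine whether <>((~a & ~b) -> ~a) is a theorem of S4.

Tableau for the negation ~<>((~a & ~b) -> ~a):
1. ~<>((~a & ~b) -> ~a), 0
2. ~((~a & ~b) -> ~a), 0
3. ~a & ~b, 0
4. a, 0
5. ~a, 0
6. ~b, 0
Accessibility: 0R0
Branch closes: a and ~a both at 0.
Every branch of the negation's tableau closes; the branch above is one of them.

Valid in S4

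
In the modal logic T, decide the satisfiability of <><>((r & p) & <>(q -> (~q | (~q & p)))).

1. <><>((r & p) & <>(q -> (~q | (~q & p)))), u
2. <>((r & p) & <>(q -> (~q | (~q & p)))), v
3. (r & p) & <>(q -> (~q | (~q & p))), w
4. r & p, w
5. <>(q -> (~q | (~q & p))), w
6. r, w
7. p, w
8. q -> (~q | (~q & p)), x
9. ~q | (~q & p), x
10. ~q & p, x
11. ~q, x
12. p, x
Accessibility: uRu, uRv, vRv, vRw, wRw, wRx, xRx

Yes, satisfiable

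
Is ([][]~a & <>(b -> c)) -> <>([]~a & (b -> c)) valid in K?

Valid

Tableau for the negation ~(([][]~a & <>(b -> c)) -> <>([]~a & (b -> c))):
1. ~(([][]~a & <>(b -> c)) -> <>([]~a & (b -> c))), 0
2. [][]~a & <>(b -> c), 0
3. ~<>([]~a & (b -> c)), 0
4. [][]~a, 0
5. <>(b -> c), 0
6. b -> c, 1
7. ~([]~a & (b -> c)), 1
8. []~a, 1
9. c, 1
10. ~[]~a, 1
11. a, 2
12. ~a, 2
Accessibility: 0R1, 1R2
Branch closes: a and ~a both at 2.
Every branch of the negation's tableau closes; the branch above is one of them.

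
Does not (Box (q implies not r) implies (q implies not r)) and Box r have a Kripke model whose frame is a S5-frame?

1. not (Box (q implies not r) implies (q implies not r)) and Box r, w0
2. not (Box (q implies not r) implies (q implies not r)), w0
3. Box r, w0
4. Box (q implies not r), w0
5. not (q implies not r), w0
6. q, w0
7. r, w0
8. q implies not r, w0
9. not r, w0
Accessibility: w0Rw0
Branch closes: r and not r both at w0.
(One branch shown.) All branches close.

Unsatisfiable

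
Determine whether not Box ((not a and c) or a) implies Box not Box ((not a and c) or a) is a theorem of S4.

Not valid

Tableau for the negation not (not Box ((not a and c) or a) implies Box not Box ((not a and c) or a)):
1. not (not Box ((not a and c) or a) implies Box not Box ((not a and c) or a)), u
2. not Box ((not a and c) or a), u   [neg-implies-rule on 1]
3. not Box not Box ((not a and c) or a), u   [neg-implies-rule on 1]
4. not ((not a and c) or a), v   [neg-Box-rule on 2: fresh world v, uRv]
5. not (not a and c), v   [neg-or-rule on 4]
6. not a, v   [neg-or-rule on 4]
7. not c, v   [neg-and-rule on 5 (branches; this branch)]
8. Box ((not a and c) or a), w   [neg-Box-rule on 3: fresh world w, uRw]
9. (not a and c) or a, w   [Box-rule on 8 via wRw]
10. a, w   [or-rule on 9 (branches; this branch)]
Accessibility: uRu, uRv, uRw, vRv, wRw
The negation has an open branch (countermodel exists).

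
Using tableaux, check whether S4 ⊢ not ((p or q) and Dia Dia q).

No, not valid

Tableau for the negation (p or q) and Dia Dia q:
1. (p or q) and Dia Dia q, u
2. p or q, u   [and-rule on 1]
3. Dia Dia q, u   [and-rule on 1]
4. q, u   [or-rule on 2 (branches; this branch)]
5. Dia q, v   [Dia-rule on 3: fresh world v, uRv]
6. q, w   [Dia-rule on 5: fresh world w, vRw]
Accessibility: uRu, uRv, uRw, vRv, vRw, wRw
The negation has an open branch (countermodel exists).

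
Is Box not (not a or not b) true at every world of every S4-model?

Not valid

Tableau for the negation not Box not (not a or not b):
1. not Box not (not a or not b), w0
2. not a or not b, w1
3. not b, w1
Accessibility: w0Rw0, w0Rw1, w1Rw1
The negation has an open branch (countermodel exists).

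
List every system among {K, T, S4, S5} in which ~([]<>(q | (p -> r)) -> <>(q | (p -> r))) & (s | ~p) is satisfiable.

K

K-tableau for the formula:
1. ~([]<>(q | (p -> r)) -> <>(q | (p -> r))) & (s | ~p), w0
2. ~([]<>(q | (p -> r)) -> <>(q | (p -> r))), w0
3. s | ~p, w0
4. []<>(q | (p -> r)), w0
5. ~<>(q | (p -> r)), w0
6. ~p, w0
Complete open branch: satisfiable in K.
T-tableau for the formula:
1. ~([]<>(q | (p -> r)) -> <>(q | (p -> r))) & (s | ~p), w0
2. ~([]<>(q | (p -> r)) -> <>(q | (p -> r))), w0
3. s | ~p, w0
4. []<>(q | (p -> r)), w0
5. ~<>(q | (p -> r)), w0
6. <>(q | (p -> r)), w0
7. ~(q | (p -> r)), w0
8. ~q, w0
9. ~(p -> r), w0
10. p, w0
11. ~r, w0
12. s, w0
13. q | (p -> r), w1
14. <>(q | (p -> r)), w1
15. ~(q | (p -> r)), w1
16. ~q, w1
17. ~(p -> r), w1
18. p, w1
19. ~r, w1
20. p -> r, w1
21. r, w1
Accessibility: w0Rw0, w0Rw1, w1Rw1
Branch closes: r and ~r both at w1.
Every branch closes (one shown): unsatisfiable in T, hence also in S4, S5 (every S4/S5-frame is a T-frame).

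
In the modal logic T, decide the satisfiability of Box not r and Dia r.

No, unsatisfiable

1. Box not r and Dia r, 0
2. Box not r, 0   [and-rule on 1]
3. Dia r, 0   [and-rule on 1]
4. not r, 0   [Box-rule on 2 via 0R0]
5. r, 1   [Dia-rule on 3: fresh world 1, 0R1]
6. not r, 1   [Box-rule on 2 via 0R1]
Accessibility: 0R0, 0R1, 1R1
Branch closes: r and not r both at 1.
All branches of the tableau close; one closing branch shown above.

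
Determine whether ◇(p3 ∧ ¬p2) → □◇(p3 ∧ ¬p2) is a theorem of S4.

Tableau for the negation ¬(◇(p3 ∧ ¬p2) → □◇(p3 ∧ ¬p2)):
1. ¬(◇(p3 ∧ ¬p2) → □◇(p3 ∧ ¬p2)), u
2. ◇(p3 ∧ ¬p2), u
3. ¬□◇(p3 ∧ ¬p2), u
4. p3 ∧ ¬p2, v
5. p3, v
6. ¬p2, v
7. ¬◇(p3 ∧ ¬p2), w
8. ¬(p3 ∧ ¬p2), w
9. p2, w
Accessibility: uRu, uRv, uRw, vRv, wRw
The negation has an open branch (countermodel exists).

Not valid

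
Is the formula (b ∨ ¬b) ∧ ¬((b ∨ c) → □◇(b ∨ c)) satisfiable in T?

1. (b ∨ ¬b) ∧ ¬((b ∨ c) → □◇(b ∨ c)), 0
2. b ∨ ¬b, 0
3. ¬((b ∨ c) → □◇(b ∨ c)), 0
4. b ∨ c, 0
5. ¬□◇(b ∨ c), 0
6. ¬b, 0
7. c, 0
8. ¬◇(b ∨ c), 1
9. ¬(b ∨ c), 1
10. ¬b, 1
11. ¬c, 1
Accessibility: 0R0, 0R1, 1R1

Satisfiable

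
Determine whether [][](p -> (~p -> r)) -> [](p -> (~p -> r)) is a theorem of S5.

Tableau for the negation ~([][](p -> (~p -> r)) -> [](p -> (~p -> r))):
1. ~([][](p -> (~p -> r)) -> [](p -> (~p -> r))), 0
2. [][](p -> (~p -> r)), 0
3. ~[](p -> (~p -> r)), 0
4. [](p -> (~p -> r)), 0
5. p -> (~p -> r), 0
6. ~p -> r, 0
7. r, 0
8. ~(p -> (~p -> r)), 1
9. p, 1
10. ~(~p -> r), 1
11. ~p, 1
12. ~r, 1
Accessibility: 0R0, 0R1, 1R0, 1R1
Branch closes: p and ~p both at 1.
All branches of the negation close; one closing branch shown above.

Valid in S5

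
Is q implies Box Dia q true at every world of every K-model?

Tableau for the negation not (q implies Box Dia q):
1. not (q implies Box Dia q), 0
2. q, 0   [neg-implies-rule on 1]
3. not Box Dia q, 0   [neg-implies-rule on 1]
4. not Dia q, 1   [neg-Box-rule on 3: fresh world 1, 0R1]
Accessibility: 0R1
The negation has an open branch (countermodel exists).

Not valid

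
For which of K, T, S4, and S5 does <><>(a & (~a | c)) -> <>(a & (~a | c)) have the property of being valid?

S4, S5

S4-tableau for the negation ~(<><>(a & (~a | c)) -> <>(a & (~a | c))):
1. ~(<><>(a & (~a | c)) -> <>(a & (~a | c))), w0
2. <><>(a & (~a | c)), w0
3. ~<>(a & (~a | c)), w0
4. ~(a & (~a | c)), w0
5. ~(~a | c), w0
6. a, w0
7. ~c, w0
8. <>(a & (~a | c)), w1
9. ~(a & (~a | c)), w1
10. ~(~a | c), w1
11. a, w1
12. ~c, w1
13. a & (~a | c), w2
14. a, w2
15. ~a | c, w2
16. ~(a & (~a | c)), w2
17. c, w2
18. ~(~a | c), w2
19. ~c, w2
Accessibility: w0Rw0, w0Rw1, w0Rw2, w1Rw1, w1Rw2, w2Rw2
Branch closes: c and ~c both at w2.
Every branch closes (one shown): valid in S4, hence also in S5 (every theorem of S4 is a theorem of S5).
T-tableau for the negation ~(<><>(a & (~a | c)) -> <>(a & (~a | c))):
1. ~(<><>(a & (~a | c)) -> <>(a & (~a | c))), w0
2. <><>(a & (~a | c)), w0
3. ~<>(a & (~a | c)), w0
4. ~(a & (~a | c)), w0
5. ~(~a | c), w0
6. a, w0
7. ~c, w0
8. <>(a & (~a | c)), w1
9. ~(a & (~a | c)), w1
10. ~(~a | c), w1
11. a, w1
12. ~c, w1
13. a & (~a | c), w2
14. a, w2
15. ~a | c, w2
16. c, w2
Accessibility: w0Rw0, w0Rw1, w1Rw1, w1Rw2, w2Rw2
Complete open branch: countermodel on a T-frame, so not valid in T, nor in K (the same frame is also a K-frame).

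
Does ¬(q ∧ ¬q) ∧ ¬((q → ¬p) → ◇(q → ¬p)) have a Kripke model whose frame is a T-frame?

1. ¬(q ∧ ¬q) ∧ ¬((q → ¬p) → ◇(q → ¬p)), w0
2. ¬(q ∧ ¬q), w0   [∧-rule on 1]
3. ¬((q → ¬p) → ◇(q → ¬p)), w0   [∧-rule on 1]
4. q → ¬p, w0   [¬→-rule on 3]
5. ¬◇(q → ¬p), w0   [¬→-rule on 3]
6. ¬(q → ¬p), w0   [¬◇-rule on 5 via w0Rw0]
7. q, w0   [¬→-rule on 6]
8. p, w0   [¬→-rule on 6]
9. ¬p, w0   [→-rule on 4 (branches; this branch)]
Accessibility: w0Rw0
Branch closes: p and ¬p both at w0.
Every branch closes; the branch above is one of them.

No, unsatisfiable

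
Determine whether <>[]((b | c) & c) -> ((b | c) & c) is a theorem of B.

Valid

Tableau for the negation ~(<>[]((b | c) & c) -> ((b | c) & c)):
1. ~(<>[]((b | c) & c) -> ((b | c) & c)), w0
2. <>[]((b | c) & c), w0   [~->-rule on 1]
3. ~((b | c) & c), w0   [~->-rule on 1]
4. ~(b | c), w0   [~&-rule on 3 (branches; this branch)]
5. ~b, w0   [~|-rule on 4]
6. ~c, w0   [~|-rule on 4]
7. []((b | c) & c), w1   [<>-rule on 2: fresh world w1, w0Rw1]
8. (b | c) & c, w0   [[]-rule on 7 via w1Rw0]
9. b | c, w0   [&-rule on 8]
10. c, w0   [&-rule on 8]
Accessibility: w0Rw0, w0Rw1, w1Rw0, w1Rw1
Branch closes: c and ~c both at w0.
All branches of the negation close; one closing branch shown above.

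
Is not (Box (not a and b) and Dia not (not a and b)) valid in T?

Tableau for the negation Box (not a and b) and Dia not (not a and b):
1. Box (not a and b) and Dia not (not a and b), w0
2. Box (not a and b), w0   [and-rule on 1]
3. Dia not (not a and b), w0   [and-rule on 1]
4. not a and b, w0   [Box-rule on 2 via w0Rw0]
5. not a, w0   [and-rule on 4]
6. b, w0   [and-rule on 4]
7. not (not a and b), w1   [Dia-rule on 3: fresh world w1, w0Rw1]
8. not a and b, w1   [Box-rule on 2 via w0Rw1]
9. not a, w1   [and-rule on 8]
10. b, w1   [and-rule on 8]
11. not b, w1   [neg-and-rule on 7 (branches; this branch)]
Accessibility: w0Rw0, w0Rw1, w1Rw1
Branch closes: b and not b both at w1.
All branches of the negation close; one closing branch shown above.

Valid in T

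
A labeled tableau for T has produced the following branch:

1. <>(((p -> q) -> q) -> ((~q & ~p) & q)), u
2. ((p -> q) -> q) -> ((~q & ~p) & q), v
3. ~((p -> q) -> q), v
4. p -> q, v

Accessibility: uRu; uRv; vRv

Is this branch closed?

Not closed

No world carries both an atom and its negation.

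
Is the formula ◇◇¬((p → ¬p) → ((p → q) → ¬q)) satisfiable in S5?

Satisfiable

1. ◇◇¬((p → ¬p) → ((p → q) → ¬q)), 0
2. ◇¬((p → ¬p) → ((p → q) → ¬q)), 1   [◇-rule on 1: fresh world 1, 0R1]
3. ¬((p → ¬p) → ((p → q) → ¬q)), 2   [◇-rule on 2: fresh world 2, 1R2]
4. p → ¬p, 2   [¬→-rule on 3]
5. ¬((p → q) → ¬q), 2   [¬→-rule on 3]
6. p → q, 2   [¬→-rule on 5]
7. q, 2   [¬→-rule on 5]
8. ¬p, 2   [→-rule on 4 (branches; this branch)]
Accessibility: 0R0, 0R1, 0R2, 1R0, 1R1, 1R2, 2R0, 2R1, 2R2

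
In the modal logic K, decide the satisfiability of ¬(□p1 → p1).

Satisfiable (open branch found)

1. ¬(□p1 → p1), 0
2. □p1, 0   [¬→-rule on 1]
3. ¬p1, 0   [¬→-rule on 1]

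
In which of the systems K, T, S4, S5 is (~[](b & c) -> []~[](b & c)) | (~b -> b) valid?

S5

S5-tableau for the negation ~((~[](b & c) -> []~[](b & c)) | (~b -> b)):
1. ~((~[](b & c) -> []~[](b & c)) | (~b -> b)), 0
2. ~(~[](b & c) -> []~[](b & c)), 0
3. ~(~b -> b), 0
4. ~[](b & c), 0
5. ~[]~[](b & c), 0
6. ~b, 0
7. ~(b & c), 1
8. ~c, 1
9. [](b & c), 2
10. b & c, 0
11. b, 0
12. c, 0
Accessibility: 0R0, 0R1, 0R2, 1R0, 1R1, 1R2, 2R0, 2R1, 2R2
Branch closes: b and ~b both at 0.
Every branch closes (one shown): valid in S5.
S4-tableau for the negation ~((~[](b & c) -> []~[](b & c)) | (~b -> b)):
1. ~((~[](b & c) -> []~[](b & c)) | (~b -> b)), 0
2. ~(~[](b & c) -> []~[](b & c)), 0
3. ~(~b -> b), 0
4. ~[](b & c), 0
5. ~[]~[](b & c), 0
6. ~b, 0
7. ~(b & c), 1
8. ~c, 1
9. [](b & c), 2
10. b & c, 2
11. b, 2
12. c, 2
Accessibility: 0R0, 0R1, 0R2, 1R1, 2R2
Complete open branch: countermodel on an S4-frame, so not valid in S4, nor in K, T (the same frame is also a K-frame and a T-frame).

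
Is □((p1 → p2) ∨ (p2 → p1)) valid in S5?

Yes, valid

Tableau for the negation ¬□((p1 → p2) ∨ (p2 → p1)):
1. ¬□((p1 → p2) ∨ (p2 → p1)), 0
2. ¬((p1 → p2) ∨ (p2 → p1)), 1
3. ¬(p1 → p2), 1
4. ¬(p2 → p1), 1
5. p1, 1
6. ¬p2, 1
7. p2, 1
8. ¬p1, 1
Accessibility: 0R0, 0R1, 1R0, 1R1
Branch closes: p2 and ¬p2 both at 1.
All branches of the negation close; one closing branch shown above.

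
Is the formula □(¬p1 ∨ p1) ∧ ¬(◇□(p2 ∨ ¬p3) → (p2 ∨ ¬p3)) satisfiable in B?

1. □(¬p1 ∨ p1) ∧ ¬(◇□(p2 ∨ ¬p3) → (p2 ∨ ¬p3)), w0
2. □(¬p1 ∨ p1), w0
3. ¬(◇□(p2 ∨ ¬p3) → (p2 ∨ ¬p3)), w0
4. ◇□(p2 ∨ ¬p3), w0
5. ¬(p2 ∨ ¬p3), w0
6. ¬p2, w0
7. p3, w0
8. ¬p1 ∨ p1, w0
9. p1, w0
10. □(p2 ∨ ¬p3), w1
11. ¬p1 ∨ p1, w1
12. p2 ∨ ¬p3, w0
13. p2 ∨ ¬p3, w1
14. p1, w1
15. ¬p3, w0
Accessibility: w0Rw0, w0Rw1, w1Rw0, w1Rw1
Branch closes: p3 and ¬p3 both at w0.
Every branch closes; the branch above is one of them.

Unsatisfiable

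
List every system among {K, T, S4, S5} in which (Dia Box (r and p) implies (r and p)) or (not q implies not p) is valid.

S5-tableau for the negation not ((Dia Box (r and p) implies (r and p)) or (not q implies not p)):
1. not ((Dia Box (r and p) implies (r and p)) or (not q implies not p)), 0
2. not (Dia Box (r and p) implies (r and p)), 0   [neg-or-rule on 1]
3. not (not q implies not p), 0   [neg-or-rule on 1]
4. Dia Box (r and p), 0   [neg-implies-rule on 2]
5. not (r and p), 0   [neg-implies-rule on 2]
6. not q, 0   [neg-implies-rule on 3]
7. p, 0   [neg-implies-rule on 3]
8. not r, 0   [neg-and-rule on 5 (branches; this branch)]
9. Box (r and p), 1   [Dia-rule on 4: fresh world 1, 0R1]
10. r and p, 0   [Box-rule on 9 via 1R0]
11. r, 0   [and-rule on 10]
Accessibility: 0R0, 0R1, 1R0, 1R1
Branch closes: r and not r both at 0.
Every branch closes (one shown): valid in S5.
S4-tableau for the negation not ((Dia Box (r and p) implies (r and p)) or (not q implies not p)):
1. not ((Dia Box (r and p) implies (r and p)) or (not q implies not p)), 0
2. not (Dia Box (r and p) implies (r and p)), 0   [neg-or-rule on 1]
3. not (not q implies not p), 0   [neg-or-rule on 1]
4. Dia Box (r and p), 0   [neg-implies-rule on 2]
5. not (r and p), 0   [neg-implies-rule on 2]
6. not q, 0   [neg-implies-rule on 3]
7. p, 0   [neg-implies-rule on 3]
8. not r, 0   [neg-and-rule on 5 (branches; this branch)]
9. Box (r and p), 1   [Dia-rule on 4: fresh world 1, 0R1]
10. r and p, 1   [Box-rule on 9 via 1R1]
11. r, 1   [and-rule on 10]
12. p, 1   [and-rule on 10]
Accessibility: 0R0, 0R1, 1R1
Complete open branch: countermodel on an S4-frame, so not valid in S4, nor in K, T (the same frame is also a K-frame and a T-frame).

S5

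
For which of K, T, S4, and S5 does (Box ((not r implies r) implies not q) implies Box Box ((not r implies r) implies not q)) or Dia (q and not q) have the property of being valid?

S4, S5

S4-tableau for the negation not ((Box ((not r implies r) implies not q) implies Box Box ((not r implies r) implies not q)) or Dia (q and not q)):
1. not ((Box ((not r implies r) implies not q) implies Box Box ((not r implies r) implies not q)) or Dia (q and not q)), u
2. not (Box ((not r implies r) implies not q) implies Box Box ((not r implies r) implies not q)), u
3. not Dia (q and not q), u
4. Box ((not r implies r) implies not q), u
5. not Box Box ((not r implies r) implies not q), u
6. not (q and not q), u
7. (not r implies r) implies not q, u
8. q, u
9. not (not r implies r), u
10. not r, u
11. not Box ((not r implies r) implies not q), v
12. not (q and not q), v
13. (not r implies r) implies not q, v
14. q, v
15. not (not r implies r), v
16. not r, v
17. not ((not r implies r) implies not q), w
18. not r implies r, w
19. q, w
20. not (q and not q), w
21. (not r implies r) implies not q, w
22. r, w
23. not (not r implies r), w
24. not r, w
Accessibility: uRu, uRv, uRw, vRv, vRw, wRw
Branch closes: r and not r both at w.
Every branch closes (one shown): valid in S4, hence also in S5 (every theorem of S4 is a theorem of S5).
T-tableau for the negation not ((Box ((not r implies r) implies not q) implies Box Box ((not r implies r) implies not q)) or Dia (q and not q)):
1. not ((Box ((not r implies r) implies not q) implies Box Box ((not r implies r) implies not q)) or Dia (q and not q)), u
2. not (Box ((not r implies r) implies not q) implies Box Box ((not r implies r) implies not q)), u
3. not Dia (q and not q), u
4. Box ((not r implies r) implies not q), u
5. not Box Box ((not r implies r) implies not q), u
6. not (q and not q), u
7. (not r implies r) implies not q, u
8. q, u
9. not (not r implies r), u
10. not r, u
11. not Box ((not r implies r) implies not q), v
12. not (q and not q), v
13. (not r implies r) implies not q, v
14. q, v
15. not (not r implies r), v
16. not r, v
17. not ((not r implies r) implies not q), w
18. not r implies r, w
19. q, w
20. r, w
Accessibility: uRu, uRv, vRv, vRw, wRw
Complete open branch: countermodel on a T-frame, so not valid in T, nor in K (the same frame is also a K-frame).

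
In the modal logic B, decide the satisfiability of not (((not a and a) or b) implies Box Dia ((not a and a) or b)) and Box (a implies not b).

No, unsatisfiable

1. not (((not a and a) or b) implies Box Dia ((not a and a) or b)) and Box (a implies not b), u
2. not (((not a and a) or b) implies Box Dia ((not a and a) or b)), u
3. Box (a implies not b), u
4. (not a and a) or b, u
5. not Box Dia ((not a and a) or b), u
6. a implies not b, u
7. b, u
8. not a, u
9. not Dia ((not a and a) or b), v
10. a implies not b, v
11. not ((not a and a) or b), u
12. not (not a and a), u
13. not b, u
Accessibility: uRu, uRv, vRu, vRv
Branch closes: b and not b both at u.
(One branch shown.) All branches close.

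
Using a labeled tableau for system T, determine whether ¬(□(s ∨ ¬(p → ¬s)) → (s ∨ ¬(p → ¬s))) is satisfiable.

No, unsatisfiable

1. ¬(□(s ∨ ¬(p → ¬s)) → (s ∨ ¬(p → ¬s))), 0
2. □(s ∨ ¬(p → ¬s)), 0   [¬→-rule on 1]
3. ¬(s ∨ ¬(p → ¬s)), 0   [¬→-rule on 1]
4. ¬s, 0   [¬∨-rule on 3]
5. p → ¬s, 0   [¬∨-rule on 3]
6. s ∨ ¬(p → ¬s), 0   [□-rule on 2 via 0R0]
7. ¬(p → ¬s), 0   [∨-rule on 6 (branches; this branch)]
8. p, 0   [¬→-rule on 7]
9. s, 0   [¬→-rule on 7]
Accessibility: 0R0
Branch closes: s and ¬s both at 0.
All branches of the tableau close; one closing branch shown above.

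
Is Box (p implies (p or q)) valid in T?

Yes, valid

Tableau for the negation not Box (p implies (p or q)):
1. not Box (p implies (p or q)), w0
2. not (p implies (p or q)), w1
3. p, w1
4. not (p or q), w1
5. not p, w1
6. not q, w1
Accessibility: w0Rw0, w0Rw1, w1Rw1
Branch closes: p and not p both at w1.
Every branch of the negation's tableau closes; the branch above is one of them.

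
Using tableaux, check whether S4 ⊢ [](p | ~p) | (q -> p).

Tableau for the negation ~([](p | ~p) | (q -> p)):
1. ~([](p | ~p) | (q -> p)), w0
2. ~[](p | ~p), w0   [~|-rule on 1]
3. ~(q -> p), w0   [~|-rule on 1]
4. q, w0   [~->-rule on 3]
5. ~p, w0   [~->-rule on 3]
6. ~(p | ~p), w1   [~[]-rule on 2: fresh world w1, w0Rw1]
7. ~p, w1   [~|-rule on 6]
8. p, w1   [~|-rule on 6]
Accessibility: w0Rw0, w0Rw1, w1Rw1
Branch closes: p and ~p both at w1.
Every branch of the negation's tableau closes; the branch above is one of them.

Valid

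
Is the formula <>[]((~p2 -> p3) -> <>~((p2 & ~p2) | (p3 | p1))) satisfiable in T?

1. <>[]((~p2 -> p3) -> <>~((p2 & ~p2) | (p3 | p1))), w0
2. []((~p2 -> p3) -> <>~((p2 & ~p2) | (p3 | p1))), w1
3. (~p2 -> p3) -> <>~((p2 & ~p2) | (p3 | p1)), w1
4. <>~((p2 & ~p2) | (p3 | p1)), w1
5. ~((p2 & ~p2) | (p3 | p1)), w2
6. ~(p2 & ~p2), w2
7. ~(p3 | p1), w2
8. ~p3, w2
9. ~p1, w2
10. (~p2 -> p3) -> <>~((p2 & ~p2) | (p3 | p1)), w2
11. p2, w2
12. <>~((p2 & ~p2) | (p3 | p1)), w2
13. ~((p2 & ~p2) | (p3 | p1)), w3
14. ~(p2 & ~p2), w3
15. ~(p3 | p1), w3
16. ~p3, w3
17. ~p1, w3
18. p2, w3
Accessibility: w0Rw0, w0Rw1, w1Rw1, w1Rw2, w2Rw2, w2Rw3, w3Rw3

Satisfiable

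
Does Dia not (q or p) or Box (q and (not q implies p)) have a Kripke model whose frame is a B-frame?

Yes, satisfiable

1. Dia not (q or p) or Box (q and (not q implies p)), w0
2. Box (q and (not q implies p)), w0   [or-rule on 1 (branches; this branch)]
3. q and (not q implies p), w0   [Box-rule on 2 via w0Rw0]
4. q, w0   [and-rule on 3]
5. not q implies p, w0   [and-rule on 3]
6. p, w0   [implies-rule on 5 (branches; this branch)]
Accessibility: w0Rw0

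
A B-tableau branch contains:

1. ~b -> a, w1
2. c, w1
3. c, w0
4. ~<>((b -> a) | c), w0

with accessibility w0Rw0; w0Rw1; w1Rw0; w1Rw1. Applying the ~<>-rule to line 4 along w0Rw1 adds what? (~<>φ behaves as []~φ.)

~((b -> a) | c), w1

~<>φ behaves as []~φ: propagate the negated body to each accessible world.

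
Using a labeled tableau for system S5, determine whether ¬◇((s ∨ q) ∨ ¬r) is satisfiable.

Satisfiable (open branch found)

1. ¬◇((s ∨ q) ∨ ¬r), w0
2. ¬((s ∨ q) ∨ ¬r), w0
3. ¬(s ∨ q), w0
4. r, w0
5. ¬s, w0
6. ¬q, w0
Accessibility: w0Rw0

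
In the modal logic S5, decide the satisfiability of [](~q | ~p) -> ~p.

Satisfiable (open branch found)

1. [](~q | ~p) -> ~p, w0
2. ~p, w0   [->-rule on 1 (branches; this branch)]
Accessibility: w0Rw0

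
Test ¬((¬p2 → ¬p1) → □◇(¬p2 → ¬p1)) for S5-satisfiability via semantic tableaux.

No, unsatisfiable

1. ¬((¬p2 → ¬p1) → □◇(¬p2 → ¬p1)), u
2. ¬p2 → ¬p1, u   [¬→-rule on 1]
3. ¬□◇(¬p2 → ¬p1), u   [¬→-rule on 1]
4. ¬p1, u   [→-rule on 2 (branches; this branch)]
5. ¬◇(¬p2 → ¬p1), v   [¬□-rule on 3: fresh world v, uRv]
6. ¬(¬p2 → ¬p1), u   [¬◇-rule on 5 via vRu]
7. ¬p2, u   [¬→-rule on 6]
8. p1, u   [¬→-rule on 6]
Accessibility: uRu, uRv, vRu, vRv
Branch closes: p1 and ¬p1 both at u.
Every branch closes; the branch above is one of them.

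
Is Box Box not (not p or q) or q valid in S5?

Tableau for the negation not (Box Box not (not p or q) or q):
1. not (Box Box not (not p or q) or q), u
2. not Box Box not (not p or q), u
3. not q, u
4. not Box not (not p or q), v
5. not p or q, w
6. q, w
Accessibility: uRu, uRv, uRw, vRu, vRv, vRw, wRu, wRv, wRw
The negation has an open branch (countermodel exists).

No, not valid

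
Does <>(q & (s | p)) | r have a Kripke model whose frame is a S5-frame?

Satisfiable (open branch found)

1. <>(q & (s | p)) | r, w0
2. r, w0   [|-rule on 1 (branches; this branch)]
Accessibility: w0Rw0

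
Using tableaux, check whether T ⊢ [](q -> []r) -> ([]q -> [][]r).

Valid

Tableau for the negation ~([](q -> []r) -> ([]q -> [][]r)):
1. ~([](q -> []r) -> ([]q -> [][]r)), u
2. [](q -> []r), u
3. ~([]q -> [][]r), u
4. []q, u
5. ~[][]r, u
6. q -> []r, u
7. q, u
8. []r, u
9. r, u
10. ~[]r, v
11. q -> []r, v
12. q, v
13. r, v
14. []r, v
15. ~r, w
16. r, w
Accessibility: uRu, uRv, vRv, vRw, wRw
Branch closes: r and ~r both at w.
All branches of the negation close; one closing branch shown above.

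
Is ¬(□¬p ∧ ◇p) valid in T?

Valid

Tableau for the negation □¬p ∧ ◇p:
1. □¬p ∧ ◇p, 0
2. □¬p, 0
3. ◇p, 0
4. ¬p, 0
5. p, 1
6. ¬p, 1
Accessibility: 0R0, 0R1, 1R1
Branch closes: p and ¬p both at 1.
Every branch of the negation's tableau closes; the branch above is one of them.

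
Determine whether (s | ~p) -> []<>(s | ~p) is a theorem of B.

Tableau for the negation ~((s | ~p) -> []<>(s | ~p)):
1. ~((s | ~p) -> []<>(s | ~p)), 0
2. s | ~p, 0
3. ~[]<>(s | ~p), 0
4. ~p, 0
5. ~<>(s | ~p), 1
6. ~(s | ~p), 0
7. ~s, 0
8. p, 0
Accessibility: 0R0, 0R1, 1R0, 1R1
Branch closes: p and ~p both at 0.
All branches of the negation close; one closing branch shown above.

Yes, valid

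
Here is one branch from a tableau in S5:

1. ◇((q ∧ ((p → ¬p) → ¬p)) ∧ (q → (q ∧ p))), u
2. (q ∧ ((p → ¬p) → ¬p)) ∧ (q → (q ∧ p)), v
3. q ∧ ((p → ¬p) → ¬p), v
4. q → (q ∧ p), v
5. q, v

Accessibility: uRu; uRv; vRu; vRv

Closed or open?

No world carries both an atom and its negation.

Not closed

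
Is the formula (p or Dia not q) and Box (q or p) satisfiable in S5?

1. (p or Dia not q) and Box (q or p), 0
2. p or Dia not q, 0
3. Box (q or p), 0
4. q or p, 0
5. Dia not q, 0
6. p, 0
7. not q, 1
8. q or p, 1
9. p, 1
Accessibility: 0R0, 0R1, 1R0, 1R1

Satisfiable (open branch found)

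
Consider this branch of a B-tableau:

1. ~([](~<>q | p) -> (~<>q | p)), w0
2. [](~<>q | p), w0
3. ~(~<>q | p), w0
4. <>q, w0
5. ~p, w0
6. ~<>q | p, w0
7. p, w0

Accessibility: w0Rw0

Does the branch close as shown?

Both p and ~p appear at w0.

Yes, closed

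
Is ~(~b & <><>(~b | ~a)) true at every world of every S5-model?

Tableau for the negation ~b & <><>(~b | ~a):
1. ~b & <><>(~b | ~a), 0
2. ~b, 0   [&-rule on 1]
3. <><>(~b | ~a), 0   [&-rule on 1]
4. <>(~b | ~a), 1   [<>-rule on 3: fresh world 1, 0R1]
5. ~b | ~a, 2   [<>-rule on 4: fresh world 2, 1R2]
6. ~a, 2   [|-rule on 5 (branches; this branch)]
Accessibility: 0R0, 0R1, 0R2, 1R0, 1R1, 1R2, 2R0, 2R1, 2R2
The negation has an open branch (countermodel exists).

Not valid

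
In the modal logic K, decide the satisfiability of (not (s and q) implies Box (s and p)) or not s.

1. (not (s and q) implies Box (s and p)) or not s, u
2. not s, u

Satisfiable (open branch found)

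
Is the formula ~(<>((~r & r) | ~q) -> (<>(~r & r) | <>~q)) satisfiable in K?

1. ~(<>((~r & r) | ~q) -> (<>(~r & r) | <>~q)), w0
2. <>((~r & r) | ~q), w0
3. ~(<>(~r & r) | <>~q), w0
4. ~<>(~r & r), w0
5. ~<>~q, w0
6. (~r & r) | ~q, w1
7. ~(~r & r), w1
8. q, w1
9. ~r & r, w1
10. ~r, w1
11. r, w1
Accessibility: w0Rw1
Branch closes: r and ~r both at w1.
(One branch shown.) All branches close.

Unsatisfiable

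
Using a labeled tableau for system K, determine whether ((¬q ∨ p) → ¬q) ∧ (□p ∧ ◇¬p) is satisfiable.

1. ((¬q ∨ p) → ¬q) ∧ (□p ∧ ◇¬p), w0
2. (¬q ∨ p) → ¬q, w0
3. □p ∧ ◇¬p, w0
4. □p, w0
5. ◇¬p, w0
6. ¬(¬q ∨ p), w0
7. q, w0
8. ¬p, w0
9. ¬p, w1
10. p, w1
Accessibility: w0Rw1
Branch closes: p and ¬p both at w1.
All branches of the tableau close; one closing branch shown above.

Unsatisfiable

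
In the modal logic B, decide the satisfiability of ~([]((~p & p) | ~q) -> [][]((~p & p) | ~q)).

Yes, satisfiable

1. ~([]((~p & p) | ~q) -> [][]((~p & p) | ~q)), w0
2. []((~p & p) | ~q), w0
3. ~[][]((~p & p) | ~q), w0
4. (~p & p) | ~q, w0
5. ~q, w0
6. ~[]((~p & p) | ~q), w1
7. (~p & p) | ~q, w1
8. ~q, w1
9. ~((~p & p) | ~q), w2
10. ~(~p & p), w2
11. q, w2
12. ~p, w2
Accessibility: w0Rw0, w0Rw1, w1Rw0, w1Rw1, w1Rw2, w2Rw1, w2Rw2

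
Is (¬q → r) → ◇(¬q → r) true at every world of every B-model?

Tableau for the negation ¬((¬q → r) → ◇(¬q → r)):
1. ¬((¬q → r) → ◇(¬q → r)), w0
2. ¬q → r, w0
3. ¬◇(¬q → r), w0
4. ¬(¬q → r), w0
5. ¬q, w0
6. ¬r, w0
7. r, w0
Accessibility: w0Rw0
Branch closes: r and ¬r both at w0.
All branches of the negation close; one closing branch shown above.

Valid in B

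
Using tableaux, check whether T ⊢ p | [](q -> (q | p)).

Valid

Tableau for the negation ~(p | [](q -> (q | p))):
1. ~(p | [](q -> (q | p))), 0
2. ~p, 0
3. ~[](q -> (q | p)), 0
4. ~(q -> (q | p)), 1
5. q, 1
6. ~(q | p), 1
7. ~q, 1
8. ~p, 1
Accessibility: 0R0, 0R1, 1R1
Branch closes: q and ~q both at 1.
Every branch of the negation's tableau closes; the branch above is one of them.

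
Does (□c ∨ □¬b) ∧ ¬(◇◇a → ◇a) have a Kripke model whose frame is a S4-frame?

1. (□c ∨ □¬b) ∧ ¬(◇◇a → ◇a), u
2. □c ∨ □¬b, u   [∧-rule on 1]
3. ¬(◇◇a → ◇a), u   [∧-rule on 1]
4. ◇◇a, u   [¬→-rule on 3]
5. ¬◇a, u   [¬→-rule on 3]
6. ¬a, u   [¬◇-rule on 5 via uRu]
7. □¬b, u   [∨-rule on 2 (branches; this branch)]
8. ¬b, u   [□-rule on 7 via uRu]
9. ◇a, v   [◇-rule on 4: fresh world v, uRv]
10. ¬a, v   [¬◇-rule on 5 via uRv]
11. ¬b, v   [□-rule on 7 via uRv]
12. a, w   [◇-rule on 9: fresh world w, vRw]
13. ¬a, w   [¬◇-rule on 5 via uRw]
Accessibility: uRu, uRv, uRw, vRv, vRw, wRw
Branch closes: a and ¬a both at w.
Every branch closes; the branch above is one of them.

Unsatisfiable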